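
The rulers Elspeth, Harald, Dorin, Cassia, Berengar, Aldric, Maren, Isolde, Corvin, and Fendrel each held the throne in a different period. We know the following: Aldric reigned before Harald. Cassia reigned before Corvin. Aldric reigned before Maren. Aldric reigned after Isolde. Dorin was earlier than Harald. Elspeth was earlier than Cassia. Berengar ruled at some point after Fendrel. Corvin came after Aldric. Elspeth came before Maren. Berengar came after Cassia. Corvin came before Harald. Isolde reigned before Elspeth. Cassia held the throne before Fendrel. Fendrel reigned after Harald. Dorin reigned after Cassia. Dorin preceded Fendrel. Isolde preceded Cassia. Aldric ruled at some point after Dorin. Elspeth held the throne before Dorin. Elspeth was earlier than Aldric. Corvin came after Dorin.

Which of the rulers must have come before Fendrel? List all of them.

Aldric, Cassia, Corvin, Dorin, Elspeth, Harald, Isolde

Directly stated before Fendrel: Cassia, Dorin, and Harald.
Aldric reaches Fendrel via Aldric → Harald → Fendrel.
Corvin reaches Fendrel via Corvin → Harald → Fendrel.
Elspeth reaches Fendrel via Elspeth → Dorin → Fendrel.
Likewise Isolde reaches Fendrel by chaining the stated constraints.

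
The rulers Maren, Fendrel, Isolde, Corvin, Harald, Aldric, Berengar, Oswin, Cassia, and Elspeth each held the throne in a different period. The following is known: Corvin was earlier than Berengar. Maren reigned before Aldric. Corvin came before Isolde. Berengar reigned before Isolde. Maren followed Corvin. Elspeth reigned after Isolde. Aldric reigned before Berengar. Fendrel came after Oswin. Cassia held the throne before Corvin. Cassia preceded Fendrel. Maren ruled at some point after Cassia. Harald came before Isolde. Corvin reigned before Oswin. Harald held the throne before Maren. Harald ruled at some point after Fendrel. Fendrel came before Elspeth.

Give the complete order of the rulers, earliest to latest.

Cassia, Corvin, Oswin, Fendrel, Harald, Maren, Aldric, Berengar, Isolde, Elspeth

The constraints fix every adjacent pair, so only one ordering works:
Cassia → Corvin → Oswin → Fendrel → Harald → Maren → Aldric → Berengar → Isolde → Elspeth.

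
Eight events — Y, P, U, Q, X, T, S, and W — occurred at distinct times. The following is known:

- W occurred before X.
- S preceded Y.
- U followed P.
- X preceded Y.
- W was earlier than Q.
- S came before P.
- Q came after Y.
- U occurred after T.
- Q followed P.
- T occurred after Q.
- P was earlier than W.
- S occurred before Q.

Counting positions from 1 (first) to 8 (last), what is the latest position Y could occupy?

5

Y must come before Q, T, and U — 3 events forced after it.
Everything else can be placed before Y in some valid order, so Y can sit as late as position 8 − 3 = 5.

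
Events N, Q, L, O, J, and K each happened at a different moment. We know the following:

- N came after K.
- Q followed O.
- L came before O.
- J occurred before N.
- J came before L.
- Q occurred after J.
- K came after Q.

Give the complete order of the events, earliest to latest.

J, L, O, Q, K, N

The constraints fix every adjacent pair, so only one ordering works:
J → L → O → Q → K → N.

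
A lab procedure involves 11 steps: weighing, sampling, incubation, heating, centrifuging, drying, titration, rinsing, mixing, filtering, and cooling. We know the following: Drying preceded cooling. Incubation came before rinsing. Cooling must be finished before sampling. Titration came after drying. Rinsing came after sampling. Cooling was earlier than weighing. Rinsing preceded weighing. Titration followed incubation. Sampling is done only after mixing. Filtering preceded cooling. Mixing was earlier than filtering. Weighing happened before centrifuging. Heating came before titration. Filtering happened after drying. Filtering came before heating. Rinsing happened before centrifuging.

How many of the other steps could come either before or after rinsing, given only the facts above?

Forced before rinsing: cooling, drying, filtering, incubation, mixing, and sampling; forced after rinsing: centrifuging and weighing.
That leaves heating and titration with no forced order relative to rinsing — 2.

2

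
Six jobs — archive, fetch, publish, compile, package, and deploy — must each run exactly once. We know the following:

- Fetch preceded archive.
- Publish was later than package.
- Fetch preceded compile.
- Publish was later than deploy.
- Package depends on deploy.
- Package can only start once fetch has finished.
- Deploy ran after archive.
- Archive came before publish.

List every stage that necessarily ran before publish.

Directly stated before publish: archive, deploy, and package.
Fetch reaches publish via fetch → package → publish.

archive, deploy, fetch, package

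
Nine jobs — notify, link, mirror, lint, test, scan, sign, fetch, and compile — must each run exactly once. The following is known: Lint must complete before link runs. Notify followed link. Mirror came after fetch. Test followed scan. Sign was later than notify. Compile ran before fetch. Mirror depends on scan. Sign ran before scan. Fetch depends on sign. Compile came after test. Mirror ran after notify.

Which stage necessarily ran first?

Lint has a chain of constraints placing it before every other stage, so lint must be first.

lint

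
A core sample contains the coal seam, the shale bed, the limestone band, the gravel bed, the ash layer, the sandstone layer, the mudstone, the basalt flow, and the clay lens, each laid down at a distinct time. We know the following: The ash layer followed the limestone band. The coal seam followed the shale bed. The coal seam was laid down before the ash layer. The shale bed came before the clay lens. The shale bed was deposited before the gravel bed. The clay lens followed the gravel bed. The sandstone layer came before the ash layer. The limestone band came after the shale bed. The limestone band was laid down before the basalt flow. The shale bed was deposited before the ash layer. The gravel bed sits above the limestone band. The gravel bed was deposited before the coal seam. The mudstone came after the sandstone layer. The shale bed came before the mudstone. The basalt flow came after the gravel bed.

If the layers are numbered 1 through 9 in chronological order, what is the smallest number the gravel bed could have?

The limestone band and the shale bed must both come before the gravel bed — 2 forced predecessors.
Nothing else is forced ahead of the gravel bed, so its earliest slot is position 2 + 1 = 3.

3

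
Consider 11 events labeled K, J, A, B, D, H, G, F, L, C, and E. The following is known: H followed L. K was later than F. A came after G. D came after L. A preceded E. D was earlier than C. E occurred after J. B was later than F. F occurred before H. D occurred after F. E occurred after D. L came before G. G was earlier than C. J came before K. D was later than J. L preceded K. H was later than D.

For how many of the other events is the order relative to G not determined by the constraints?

Forced before G: L; forced after G: A, C, and E.
That leaves B, D, F, H, J, and K with no forced order relative to G — 6.

6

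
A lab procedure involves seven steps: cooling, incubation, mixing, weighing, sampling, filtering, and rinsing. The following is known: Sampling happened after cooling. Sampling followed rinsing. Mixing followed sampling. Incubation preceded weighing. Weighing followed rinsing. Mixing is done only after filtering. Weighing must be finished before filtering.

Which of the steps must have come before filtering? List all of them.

incubation, rinsing, weighing

Directly stated before filtering: weighing.
Incubation reaches filtering via incubation → weighing → filtering.
Rinsing reaches filtering via rinsing → weighing → filtering.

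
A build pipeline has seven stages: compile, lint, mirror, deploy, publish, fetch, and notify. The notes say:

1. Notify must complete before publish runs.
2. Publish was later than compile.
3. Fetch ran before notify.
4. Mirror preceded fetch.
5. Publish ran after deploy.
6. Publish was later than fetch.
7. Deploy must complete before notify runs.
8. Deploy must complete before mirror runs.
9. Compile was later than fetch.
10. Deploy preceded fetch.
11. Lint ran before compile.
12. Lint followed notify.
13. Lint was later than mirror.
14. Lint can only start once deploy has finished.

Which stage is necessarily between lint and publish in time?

compile

Tracing the constraints gives lint → compile → publish, so compile sits after lint and before publish.
No other stage is forced both after lint and before publish.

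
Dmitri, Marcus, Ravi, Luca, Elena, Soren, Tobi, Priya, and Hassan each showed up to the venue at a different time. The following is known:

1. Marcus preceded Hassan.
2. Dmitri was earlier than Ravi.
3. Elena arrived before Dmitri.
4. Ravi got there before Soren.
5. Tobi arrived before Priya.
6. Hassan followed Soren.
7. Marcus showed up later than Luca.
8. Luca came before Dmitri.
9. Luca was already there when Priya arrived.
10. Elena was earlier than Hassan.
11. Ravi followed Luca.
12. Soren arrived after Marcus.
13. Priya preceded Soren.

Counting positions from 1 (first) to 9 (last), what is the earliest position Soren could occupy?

Dmitri, Elena, Luca, Marcus, Priya, Ravi, and Tobi must all come before Soren — 7 forced predecessors.
Nothing else is forced ahead of Soren, so their earliest slot is position 7 + 1 = 8.

8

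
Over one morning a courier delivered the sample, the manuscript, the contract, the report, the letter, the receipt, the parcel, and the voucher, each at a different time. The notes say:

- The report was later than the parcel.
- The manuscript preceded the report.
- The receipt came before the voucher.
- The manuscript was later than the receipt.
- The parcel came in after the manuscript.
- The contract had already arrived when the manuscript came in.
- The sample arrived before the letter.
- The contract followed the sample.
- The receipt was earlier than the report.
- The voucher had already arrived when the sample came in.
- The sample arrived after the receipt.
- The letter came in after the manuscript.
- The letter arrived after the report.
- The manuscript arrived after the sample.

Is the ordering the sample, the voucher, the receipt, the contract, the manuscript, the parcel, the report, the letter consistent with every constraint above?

The constraints require the receipt before the voucher, but in the proposed sequence the voucher appears ahead of the receipt. That one violation is enough.

no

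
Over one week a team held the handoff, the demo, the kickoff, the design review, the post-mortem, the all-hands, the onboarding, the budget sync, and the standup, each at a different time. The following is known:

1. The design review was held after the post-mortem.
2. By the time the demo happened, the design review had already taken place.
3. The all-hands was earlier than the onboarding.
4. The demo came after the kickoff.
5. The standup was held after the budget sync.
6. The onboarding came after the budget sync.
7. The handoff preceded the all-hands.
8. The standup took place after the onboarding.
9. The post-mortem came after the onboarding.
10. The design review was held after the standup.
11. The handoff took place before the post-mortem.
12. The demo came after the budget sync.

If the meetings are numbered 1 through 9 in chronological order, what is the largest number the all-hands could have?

The all-hands must come before the demo, the design review, the onboarding, the post-mortem, and the standup — 5 meetings forced after it.
Everything else can be placed before the all-hands in some valid order, so the all-hands can sit as late as position 9 − 5 = 4.

4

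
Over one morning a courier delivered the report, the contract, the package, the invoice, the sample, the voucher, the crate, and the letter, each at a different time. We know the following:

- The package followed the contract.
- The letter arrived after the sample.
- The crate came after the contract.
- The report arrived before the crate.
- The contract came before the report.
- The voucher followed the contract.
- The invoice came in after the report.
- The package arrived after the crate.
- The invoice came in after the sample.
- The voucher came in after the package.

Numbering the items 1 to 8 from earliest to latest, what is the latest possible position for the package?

The package must come before the voucher — 1 item forced after it.
Everything else can be placed before the package in some valid order, so the package can sit as late as position 8 − 1 = 7.

7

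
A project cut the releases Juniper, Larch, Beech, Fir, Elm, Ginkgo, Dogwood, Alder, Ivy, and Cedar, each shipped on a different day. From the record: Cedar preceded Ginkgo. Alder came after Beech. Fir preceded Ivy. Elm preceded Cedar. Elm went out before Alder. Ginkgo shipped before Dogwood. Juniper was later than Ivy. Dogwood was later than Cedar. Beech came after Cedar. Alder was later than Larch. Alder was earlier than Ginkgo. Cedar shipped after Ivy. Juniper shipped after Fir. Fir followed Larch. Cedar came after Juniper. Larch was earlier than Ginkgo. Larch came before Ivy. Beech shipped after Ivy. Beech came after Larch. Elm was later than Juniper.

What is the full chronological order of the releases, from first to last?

The constraints fix every adjacent pair, so only one ordering works:
Larch → Fir → Ivy → Juniper → Elm → Cedar → Beech → Alder → Ginkgo → Dogwood.

Larch, Fir, Ivy, Juniper, Elm, Cedar, Beech, Alder, Ginkgo, Dogwood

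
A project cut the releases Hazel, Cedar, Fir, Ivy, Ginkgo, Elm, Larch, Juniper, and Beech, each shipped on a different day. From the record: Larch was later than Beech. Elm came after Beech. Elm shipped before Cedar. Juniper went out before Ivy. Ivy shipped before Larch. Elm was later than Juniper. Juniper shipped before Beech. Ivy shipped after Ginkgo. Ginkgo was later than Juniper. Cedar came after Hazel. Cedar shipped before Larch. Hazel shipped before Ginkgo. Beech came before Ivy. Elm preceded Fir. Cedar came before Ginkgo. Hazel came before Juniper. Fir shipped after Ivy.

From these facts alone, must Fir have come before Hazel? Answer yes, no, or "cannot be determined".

Tracing the constraints gives Hazel → Juniper → Ivy → Fir, so Hazel must come before Fir.
That means Fir cannot be before Hazel.

no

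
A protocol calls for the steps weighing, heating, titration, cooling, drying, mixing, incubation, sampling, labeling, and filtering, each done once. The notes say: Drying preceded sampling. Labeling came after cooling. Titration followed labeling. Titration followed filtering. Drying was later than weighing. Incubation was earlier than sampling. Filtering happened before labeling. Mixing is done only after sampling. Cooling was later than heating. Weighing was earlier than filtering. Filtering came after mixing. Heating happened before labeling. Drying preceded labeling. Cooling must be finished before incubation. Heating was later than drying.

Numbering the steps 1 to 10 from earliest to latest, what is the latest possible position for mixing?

Mixing must come before filtering, labeling, and titration — 3 steps forced after it.
Everything else can be placed before mixing in some valid order, so mixing can sit as late as position 10 − 3 = 7.

7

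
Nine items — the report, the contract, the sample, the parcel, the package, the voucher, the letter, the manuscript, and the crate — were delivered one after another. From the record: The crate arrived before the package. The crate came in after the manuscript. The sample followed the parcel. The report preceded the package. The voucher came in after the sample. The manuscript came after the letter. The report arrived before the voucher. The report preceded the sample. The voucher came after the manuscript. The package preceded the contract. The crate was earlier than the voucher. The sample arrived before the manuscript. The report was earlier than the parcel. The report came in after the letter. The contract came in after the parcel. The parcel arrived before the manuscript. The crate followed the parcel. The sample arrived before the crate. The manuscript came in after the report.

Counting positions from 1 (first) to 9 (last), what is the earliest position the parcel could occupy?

The letter and the report must both come before the parcel — 2 forced predecessors.
Nothing else is forced ahead of the parcel, so its earliest slot is position 2 + 1 = 3.

3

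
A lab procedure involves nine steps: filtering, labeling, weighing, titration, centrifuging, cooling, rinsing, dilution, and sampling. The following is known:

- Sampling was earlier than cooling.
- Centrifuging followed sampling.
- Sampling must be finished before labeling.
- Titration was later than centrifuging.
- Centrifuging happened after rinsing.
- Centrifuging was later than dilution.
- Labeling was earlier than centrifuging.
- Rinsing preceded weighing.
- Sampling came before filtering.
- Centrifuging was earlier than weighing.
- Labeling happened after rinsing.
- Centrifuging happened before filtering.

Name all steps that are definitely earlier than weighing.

centrifuging, dilution, labeling, rinsing, sampling

Directly stated before weighing: centrifuging and rinsing.
Dilution reaches weighing via dilution → centrifuging → weighing.
Labeling reaches weighing via labeling → centrifuging → weighing.
Sampling reaches weighing via sampling → centrifuging → weighing.
No chain forces titration (or any of the others) ahead of weighing.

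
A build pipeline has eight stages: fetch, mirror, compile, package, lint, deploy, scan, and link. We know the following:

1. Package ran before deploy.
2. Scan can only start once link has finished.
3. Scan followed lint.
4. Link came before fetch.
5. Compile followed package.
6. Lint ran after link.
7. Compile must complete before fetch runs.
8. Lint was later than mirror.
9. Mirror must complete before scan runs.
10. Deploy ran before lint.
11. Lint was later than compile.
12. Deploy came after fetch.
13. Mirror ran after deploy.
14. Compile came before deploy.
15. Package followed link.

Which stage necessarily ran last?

scan

Every other stage has a chain of constraints placing it before scan, so scan is last.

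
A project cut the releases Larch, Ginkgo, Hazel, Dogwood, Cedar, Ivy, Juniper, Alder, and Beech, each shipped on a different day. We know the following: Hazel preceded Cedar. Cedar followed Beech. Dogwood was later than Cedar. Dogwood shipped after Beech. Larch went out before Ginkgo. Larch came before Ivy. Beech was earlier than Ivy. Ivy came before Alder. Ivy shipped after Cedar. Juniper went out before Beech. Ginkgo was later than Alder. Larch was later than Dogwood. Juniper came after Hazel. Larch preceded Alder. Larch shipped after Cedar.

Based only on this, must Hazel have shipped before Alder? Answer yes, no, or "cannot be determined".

yes

Chain the constraints: Hazel → Cedar → Larch → Alder. Each link is directly stated, so Hazel comes before Alder.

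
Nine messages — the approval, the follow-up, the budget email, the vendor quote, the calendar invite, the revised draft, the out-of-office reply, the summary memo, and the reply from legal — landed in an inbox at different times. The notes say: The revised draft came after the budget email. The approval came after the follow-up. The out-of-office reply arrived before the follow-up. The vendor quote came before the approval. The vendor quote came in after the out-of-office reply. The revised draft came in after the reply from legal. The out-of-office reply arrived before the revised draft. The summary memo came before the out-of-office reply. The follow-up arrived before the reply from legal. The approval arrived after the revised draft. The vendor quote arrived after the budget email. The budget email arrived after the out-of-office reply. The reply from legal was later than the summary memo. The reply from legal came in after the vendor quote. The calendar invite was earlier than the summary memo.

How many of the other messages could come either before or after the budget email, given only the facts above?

1

Forced before the budget email: the calendar invite, the out-of-office reply, and the summary memo; forced after the budget email: the approval, the reply from legal, the revised draft, and the vendor quote.
That leaves the follow-up with no forced order relative to the budget email — 1.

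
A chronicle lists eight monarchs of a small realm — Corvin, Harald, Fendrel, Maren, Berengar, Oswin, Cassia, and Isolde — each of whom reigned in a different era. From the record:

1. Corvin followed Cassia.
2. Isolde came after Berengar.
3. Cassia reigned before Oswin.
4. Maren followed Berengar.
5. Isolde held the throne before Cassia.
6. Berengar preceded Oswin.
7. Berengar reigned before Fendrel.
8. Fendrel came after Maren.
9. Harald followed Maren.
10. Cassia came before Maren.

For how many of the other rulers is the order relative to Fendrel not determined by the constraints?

Forced before Fendrel: Berengar, Cassia, Isolde, and Maren.
That leaves Corvin, Harald, and Oswin with no forced order relative to Fendrel — 3.

3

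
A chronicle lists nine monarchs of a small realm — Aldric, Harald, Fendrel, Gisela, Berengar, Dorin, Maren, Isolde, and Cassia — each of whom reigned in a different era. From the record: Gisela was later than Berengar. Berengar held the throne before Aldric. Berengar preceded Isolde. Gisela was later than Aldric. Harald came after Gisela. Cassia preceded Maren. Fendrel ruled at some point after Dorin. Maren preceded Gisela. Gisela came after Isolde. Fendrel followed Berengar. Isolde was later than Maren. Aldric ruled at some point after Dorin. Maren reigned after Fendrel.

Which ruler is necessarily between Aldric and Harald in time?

Tracing the constraints gives Aldric → Gisela → Harald, so Gisela sits after Aldric and before Harald.
No other ruler is forced both after Aldric and before Harald.

Gisela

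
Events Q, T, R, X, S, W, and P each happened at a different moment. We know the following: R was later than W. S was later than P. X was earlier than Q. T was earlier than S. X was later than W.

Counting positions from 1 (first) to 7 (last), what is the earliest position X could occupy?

2

W must come before X — 1 forced predecessor.
Nothing else is forced ahead of X, so its earliest slot is position 1 + 1 = 2.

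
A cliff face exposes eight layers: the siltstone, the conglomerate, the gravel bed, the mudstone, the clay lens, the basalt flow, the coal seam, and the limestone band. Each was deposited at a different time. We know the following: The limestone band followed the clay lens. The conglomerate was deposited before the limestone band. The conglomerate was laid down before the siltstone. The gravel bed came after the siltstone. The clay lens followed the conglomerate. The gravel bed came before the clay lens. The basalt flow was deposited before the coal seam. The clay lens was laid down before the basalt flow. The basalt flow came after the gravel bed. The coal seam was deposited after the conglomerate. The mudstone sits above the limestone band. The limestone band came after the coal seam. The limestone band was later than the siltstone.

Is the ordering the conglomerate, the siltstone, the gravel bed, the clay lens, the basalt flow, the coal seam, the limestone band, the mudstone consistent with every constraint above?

Check each stated constraint against the proposed order — e.g. the conglomerate is ahead of the coal seam; the conglomerate is ahead of the limestone band. Every pair is in the required order; nothing is violated.

yes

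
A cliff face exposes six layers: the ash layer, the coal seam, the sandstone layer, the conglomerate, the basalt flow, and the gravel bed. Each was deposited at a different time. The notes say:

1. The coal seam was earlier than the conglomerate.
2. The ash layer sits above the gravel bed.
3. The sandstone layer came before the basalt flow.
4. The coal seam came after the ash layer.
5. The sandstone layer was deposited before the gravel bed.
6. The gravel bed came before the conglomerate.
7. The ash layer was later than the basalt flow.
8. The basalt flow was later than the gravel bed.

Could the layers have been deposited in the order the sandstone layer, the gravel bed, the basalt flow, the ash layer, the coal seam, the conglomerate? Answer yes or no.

Check each stated constraint against the proposed order — e.g. the gravel bed is ahead of the ash layer; the gravel bed is ahead of the conglomerate. Every pair is in the required order; nothing is violated.

yes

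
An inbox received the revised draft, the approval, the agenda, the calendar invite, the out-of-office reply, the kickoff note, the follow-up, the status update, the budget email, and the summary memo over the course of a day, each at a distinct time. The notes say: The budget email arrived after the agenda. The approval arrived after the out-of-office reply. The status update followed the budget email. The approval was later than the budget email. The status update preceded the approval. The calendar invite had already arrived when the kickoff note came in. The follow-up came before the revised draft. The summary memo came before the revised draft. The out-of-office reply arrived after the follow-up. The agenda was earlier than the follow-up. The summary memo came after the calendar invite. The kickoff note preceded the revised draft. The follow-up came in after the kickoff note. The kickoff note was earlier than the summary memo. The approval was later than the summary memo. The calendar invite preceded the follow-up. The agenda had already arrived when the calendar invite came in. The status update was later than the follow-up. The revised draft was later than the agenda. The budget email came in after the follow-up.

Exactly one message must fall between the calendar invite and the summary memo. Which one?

the kickoff note

Tracing the constraints gives the calendar invite → the kickoff note → the summary memo, so the kickoff note sits after the calendar invite and before the summary memo.
No other message is forced both after the calendar invite and before the summary memo.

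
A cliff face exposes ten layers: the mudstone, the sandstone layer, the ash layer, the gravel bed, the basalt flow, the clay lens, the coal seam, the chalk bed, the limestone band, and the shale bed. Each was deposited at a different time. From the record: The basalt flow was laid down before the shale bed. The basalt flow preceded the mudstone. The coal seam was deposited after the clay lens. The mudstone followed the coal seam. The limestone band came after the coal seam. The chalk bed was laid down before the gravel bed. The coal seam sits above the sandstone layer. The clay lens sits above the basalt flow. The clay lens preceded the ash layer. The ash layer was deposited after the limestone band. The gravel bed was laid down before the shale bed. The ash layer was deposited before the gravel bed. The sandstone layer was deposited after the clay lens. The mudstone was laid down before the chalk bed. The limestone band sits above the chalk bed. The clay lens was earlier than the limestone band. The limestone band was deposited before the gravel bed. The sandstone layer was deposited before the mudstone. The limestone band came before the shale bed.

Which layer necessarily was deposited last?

the shale bed

Every other layer has a chain of constraints placing it before the shale bed, so the shale bed is last.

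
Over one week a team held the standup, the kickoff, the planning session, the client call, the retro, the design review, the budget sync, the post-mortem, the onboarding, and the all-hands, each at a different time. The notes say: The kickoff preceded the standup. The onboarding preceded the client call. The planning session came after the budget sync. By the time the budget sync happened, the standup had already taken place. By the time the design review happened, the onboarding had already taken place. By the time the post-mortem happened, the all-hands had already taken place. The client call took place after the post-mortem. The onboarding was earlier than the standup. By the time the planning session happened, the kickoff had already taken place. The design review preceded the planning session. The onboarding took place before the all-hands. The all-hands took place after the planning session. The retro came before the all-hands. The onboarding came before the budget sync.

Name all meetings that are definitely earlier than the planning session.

Directly stated before the planning session: the budget sync, the design review, and the kickoff.
The onboarding reaches the planning session via the onboarding → the budget sync → the planning session.
The standup reaches the planning session via the standup → the budget sync → the planning session.

the budget sync, the design review, the kickoff, the onboarding, the standup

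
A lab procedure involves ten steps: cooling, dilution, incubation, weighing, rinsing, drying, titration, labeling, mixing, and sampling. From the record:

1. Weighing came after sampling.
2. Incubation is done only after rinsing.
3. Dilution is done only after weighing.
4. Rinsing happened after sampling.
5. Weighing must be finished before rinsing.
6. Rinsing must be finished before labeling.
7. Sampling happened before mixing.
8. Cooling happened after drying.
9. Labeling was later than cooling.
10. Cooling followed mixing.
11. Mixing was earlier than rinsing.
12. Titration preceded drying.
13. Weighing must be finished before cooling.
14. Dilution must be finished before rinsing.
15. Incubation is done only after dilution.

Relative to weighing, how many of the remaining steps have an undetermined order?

Forced before weighing: sampling; forced after weighing: cooling, dilution, incubation, labeling, and rinsing.
That leaves drying, mixing, and titration with no forced order relative to weighing — 3.

3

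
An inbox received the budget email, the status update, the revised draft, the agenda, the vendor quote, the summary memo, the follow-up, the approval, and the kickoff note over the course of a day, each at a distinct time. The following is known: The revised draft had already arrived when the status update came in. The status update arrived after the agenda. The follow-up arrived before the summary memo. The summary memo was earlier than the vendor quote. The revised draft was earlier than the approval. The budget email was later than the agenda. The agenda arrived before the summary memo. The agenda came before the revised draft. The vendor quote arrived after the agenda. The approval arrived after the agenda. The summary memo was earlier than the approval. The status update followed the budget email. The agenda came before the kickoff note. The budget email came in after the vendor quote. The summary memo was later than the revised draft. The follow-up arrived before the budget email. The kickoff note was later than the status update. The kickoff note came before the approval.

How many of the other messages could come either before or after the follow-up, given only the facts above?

2

Forced after the follow-up: the approval, the budget email, the kickoff note, the status update, the summary memo, and the vendor quote.
That leaves the agenda and the revised draft with no forced order relative to the follow-up — 2.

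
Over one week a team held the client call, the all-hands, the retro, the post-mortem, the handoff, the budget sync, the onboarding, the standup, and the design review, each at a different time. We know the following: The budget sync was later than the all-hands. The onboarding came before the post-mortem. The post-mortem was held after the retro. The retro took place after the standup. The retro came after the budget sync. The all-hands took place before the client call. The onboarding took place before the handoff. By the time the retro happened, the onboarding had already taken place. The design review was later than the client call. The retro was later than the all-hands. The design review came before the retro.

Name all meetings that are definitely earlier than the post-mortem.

the all-hands, the budget sync, the client call, the design review, the onboarding, the retro, the standup

Directly stated before the post-mortem: the onboarding and the retro.
The all-hands reaches the post-mortem via the all-hands → the retro → the post-mortem.
The budget sync reaches the post-mortem via the budget sync → the retro → the post-mortem.
The client call reaches the post-mortem via the client call → the design review → the retro → the post-mortem.
Likewise the design review and the standup each reach the post-mortem by chaining the stated constraints.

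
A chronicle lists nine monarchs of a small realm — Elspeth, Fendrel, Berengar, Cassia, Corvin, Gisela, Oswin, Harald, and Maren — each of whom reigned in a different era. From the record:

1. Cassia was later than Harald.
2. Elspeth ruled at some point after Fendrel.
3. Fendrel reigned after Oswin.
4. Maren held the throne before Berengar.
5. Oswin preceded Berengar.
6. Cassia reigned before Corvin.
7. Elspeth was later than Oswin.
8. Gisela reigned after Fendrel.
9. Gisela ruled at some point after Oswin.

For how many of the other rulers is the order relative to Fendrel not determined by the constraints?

Forced before Fendrel: Oswin; forced after Fendrel: Elspeth and Gisela.
That leaves Berengar, Cassia, Corvin, Harald, and Maren with no forced order relative to Fendrel — 5.

5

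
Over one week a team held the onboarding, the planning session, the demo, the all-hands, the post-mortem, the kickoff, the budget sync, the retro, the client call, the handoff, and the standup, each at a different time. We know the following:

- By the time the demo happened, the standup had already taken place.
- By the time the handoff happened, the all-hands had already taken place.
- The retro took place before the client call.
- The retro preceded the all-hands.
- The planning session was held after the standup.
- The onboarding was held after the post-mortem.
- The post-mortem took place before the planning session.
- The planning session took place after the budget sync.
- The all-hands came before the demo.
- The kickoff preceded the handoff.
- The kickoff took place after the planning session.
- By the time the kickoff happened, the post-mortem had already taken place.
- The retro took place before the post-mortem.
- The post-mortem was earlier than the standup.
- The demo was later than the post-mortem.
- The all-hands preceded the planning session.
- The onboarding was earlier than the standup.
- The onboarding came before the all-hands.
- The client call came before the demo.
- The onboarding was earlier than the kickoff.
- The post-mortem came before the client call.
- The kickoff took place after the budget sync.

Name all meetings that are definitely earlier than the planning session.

the all-hands, the budget sync, the onboarding, the post-mortem, the retro, the standup

Directly stated before the planning session: the all-hands, the budget sync, the post-mortem, and the standup.
The onboarding reaches the planning session via the onboarding → the all-hands → the planning session.
The retro reaches the planning session via the retro → the post-mortem → the planning session.
No chain forces the kickoff (or any of the others) ahead of the planning session.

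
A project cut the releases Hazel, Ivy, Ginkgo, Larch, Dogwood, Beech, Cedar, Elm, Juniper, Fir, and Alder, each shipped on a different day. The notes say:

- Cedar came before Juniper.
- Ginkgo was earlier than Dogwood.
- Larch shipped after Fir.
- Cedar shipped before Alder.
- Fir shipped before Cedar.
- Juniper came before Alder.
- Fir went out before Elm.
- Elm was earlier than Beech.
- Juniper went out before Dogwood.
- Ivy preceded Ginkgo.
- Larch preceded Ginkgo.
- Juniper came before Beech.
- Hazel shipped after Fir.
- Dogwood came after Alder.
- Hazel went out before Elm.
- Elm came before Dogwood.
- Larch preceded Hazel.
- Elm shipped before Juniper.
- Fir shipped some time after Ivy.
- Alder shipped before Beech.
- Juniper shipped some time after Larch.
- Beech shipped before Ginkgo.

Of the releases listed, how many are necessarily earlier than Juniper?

6

Directly stated before Juniper: Cedar, Elm, and Larch.
Fir reaches Juniper via Fir → Cedar → Juniper.
Hazel reaches Juniper via Hazel → Elm → Juniper.
Ivy reaches Juniper via Ivy → Fir → Cedar → Juniper.
No chain forces Beech (or any of the others) ahead of Juniper.
That's Cedar, Elm, Fir, Hazel, Ivy, and Larch — 6 in all.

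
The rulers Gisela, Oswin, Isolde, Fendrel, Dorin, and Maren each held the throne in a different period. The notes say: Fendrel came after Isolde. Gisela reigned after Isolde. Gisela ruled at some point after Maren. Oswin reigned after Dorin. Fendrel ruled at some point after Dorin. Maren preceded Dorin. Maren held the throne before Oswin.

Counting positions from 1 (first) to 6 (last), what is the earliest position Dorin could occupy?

2

Maren must come before Dorin — 1 forced predecessor.
Nothing else is forced ahead of Dorin, so their earliest slot is position 1 + 1 = 2.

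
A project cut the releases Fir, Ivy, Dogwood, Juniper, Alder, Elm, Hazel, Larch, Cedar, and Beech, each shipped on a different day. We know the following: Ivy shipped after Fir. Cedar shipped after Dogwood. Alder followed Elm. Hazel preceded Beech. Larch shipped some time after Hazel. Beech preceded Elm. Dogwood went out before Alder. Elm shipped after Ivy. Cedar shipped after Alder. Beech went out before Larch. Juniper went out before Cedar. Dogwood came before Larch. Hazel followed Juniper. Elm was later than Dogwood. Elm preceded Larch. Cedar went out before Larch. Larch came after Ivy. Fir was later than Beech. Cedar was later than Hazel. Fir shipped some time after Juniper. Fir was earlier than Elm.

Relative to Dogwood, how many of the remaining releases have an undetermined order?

5

Forced after Dogwood: Alder, Cedar, Elm, and Larch.
That leaves Beech, Fir, Hazel, Ivy, and Juniper with no forced order relative to Dogwood — 5.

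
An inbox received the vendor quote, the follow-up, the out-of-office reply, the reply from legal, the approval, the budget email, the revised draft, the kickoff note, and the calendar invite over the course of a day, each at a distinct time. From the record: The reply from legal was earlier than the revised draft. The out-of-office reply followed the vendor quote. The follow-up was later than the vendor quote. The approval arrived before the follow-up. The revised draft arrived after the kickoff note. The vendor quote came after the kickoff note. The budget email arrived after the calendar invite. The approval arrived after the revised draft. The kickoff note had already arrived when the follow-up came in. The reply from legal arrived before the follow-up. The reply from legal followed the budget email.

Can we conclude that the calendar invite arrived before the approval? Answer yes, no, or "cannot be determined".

yes

Chain the constraints: the calendar invite → the budget email → the reply from legal → the revised draft → the approval. Each link is directly stated, so the calendar invite comes before the approval.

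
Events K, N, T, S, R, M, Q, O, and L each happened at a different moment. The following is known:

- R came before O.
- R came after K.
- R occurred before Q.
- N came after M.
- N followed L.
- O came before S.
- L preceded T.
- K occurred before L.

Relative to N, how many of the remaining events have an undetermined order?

5

Forced before N: K, L, and M.
That leaves O, Q, R, S, and T with no forced order relative to N — 5.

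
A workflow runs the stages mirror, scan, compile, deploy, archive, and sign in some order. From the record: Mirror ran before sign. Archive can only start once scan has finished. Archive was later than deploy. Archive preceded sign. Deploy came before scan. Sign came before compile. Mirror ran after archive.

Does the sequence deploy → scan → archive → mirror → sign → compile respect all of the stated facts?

yes

Check each stated constraint against the proposed order — e.g. deploy is ahead of archive; archive is ahead of sign. Every pair is in the required order; nothing is violated.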